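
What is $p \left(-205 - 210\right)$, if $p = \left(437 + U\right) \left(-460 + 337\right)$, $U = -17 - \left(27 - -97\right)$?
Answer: $15109320$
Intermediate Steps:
$U = -141$ ($U = -17 - \left(27 + 97\right) = -17 - 124 = -141$)
$p = -36408$ ($p = \left(437 - 141\right) \left(-460 + 337\right) = 296 \left(-123\right) = -36408$)
$p \left(-205 - 210\right) = - 36408 \left(-205 - 210\right) = \left(-36408\right) \left(-415\right) = 15109320$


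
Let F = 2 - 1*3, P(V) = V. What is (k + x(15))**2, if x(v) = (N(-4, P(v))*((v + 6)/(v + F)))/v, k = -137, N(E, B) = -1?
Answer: 1879641/100 ≈ 18796.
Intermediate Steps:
F = -1 (F = 2 - 3 = -1)
x(v) = -(6 + v)/(v*(-1 + v)) (x(v) = (-(v + 6)/(v - 1))/v = (-(6 + v)/(-1 + v))/v = -(6 + v)/(v*(-1 + v)))
(k + x(15))**2 = (-137 + (-6 - 1*15)/(15*(-1 + 15)))**2 = (-137 + (1/15)*(-6 - 15)/14)**2 = (-137 + (1/15)*(1/14)*(-21))**2 = (-137 - 1/10)**2 = (-1371/10)**2 = 1879641/100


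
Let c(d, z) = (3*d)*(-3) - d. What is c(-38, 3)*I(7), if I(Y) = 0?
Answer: 0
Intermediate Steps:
c(d, z) = -10*d (c(d, z) = -9*d - d = -10*d)
c(-38, 3)*I(7) = -10*(-38)*0 = 380*0 = 0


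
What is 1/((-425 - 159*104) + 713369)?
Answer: 1/696408 ≈ 1.4359e-6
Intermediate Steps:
1/((-425 - 159*104) + 713369) = 1/((-425 - 16536) + 713369) = 1/(-16961 + 713369) = 1/696408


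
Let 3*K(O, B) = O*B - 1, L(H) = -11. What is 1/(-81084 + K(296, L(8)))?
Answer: -3/246509 ≈ -1.2170e-5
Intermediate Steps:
K(O, B) = -⅓ + B*O/3 (K(O, B) = (O*B - 1)/3 = (B*O - 1)/3 = (-1 + B*O)/3 = -⅓ + B*O/3)
1/(-81084 + K(296, L(8))) = 1/(-81084 + (-⅓ + (⅓)*(-11)*296)) = 1/(-81084 + (-⅓ - 3256/3)) = 1/(-81084 - 3257/3) = 1/(-246509/3) = -3/246509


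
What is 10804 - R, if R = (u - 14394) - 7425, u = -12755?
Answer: 45378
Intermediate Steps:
R = -34574 (R = (-12755 - 14394) - 7425 = -27149 - 7425 = -34574)
10804 - R = 10804 - 1*(-34574) = 10804 + 34574 = 45378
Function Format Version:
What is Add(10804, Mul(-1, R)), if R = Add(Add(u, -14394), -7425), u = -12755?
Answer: 45378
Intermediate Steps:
R = -34574 (R = Add(Add(-12755, -14394), -7425) = Add(-27149, -7425) = -34574)
Add(10804, Mul(-1, R)) = Add(10804, Mul(-1, -34574)) = Add(10804, 34574) = 45378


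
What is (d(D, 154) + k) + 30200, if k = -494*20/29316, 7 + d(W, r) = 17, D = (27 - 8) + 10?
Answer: 221406620/7329 ≈ 30210.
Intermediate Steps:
D = 29 (D = 19 + 10 = 29)
d(W, r) = 10 (d(W, r) = -7 + 17 = 10)
k = -2470/7329 (k = -9880*1/29316 = -2470/7329 ≈ -0.33702)
(d(D, 154) + k) + 30200 = (10 - 2470/7329) + 30200 = 70820/7329 + 30200 = 221406620/7329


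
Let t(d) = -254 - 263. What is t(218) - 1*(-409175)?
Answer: 408658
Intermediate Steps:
t(d) = -517
t(218) - 1*(-409175) = -517 - 1*(-409175) = -517 + 409175 = 408658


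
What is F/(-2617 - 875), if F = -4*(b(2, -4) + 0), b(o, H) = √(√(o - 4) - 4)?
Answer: √(-4 + I*√2)/873 ≈ 0.00039898 + 0.0023254*I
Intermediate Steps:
b(o, H) = √(-4 + √(-4 + o)) (b(o, H) = √(√(-4 + o) - 4) = √(-4 + √(-4 + o)))
F = -4*√(-4 + I*√2) (F = -4*(√(-4 + √(-4 + 2)) + 0) = -4*(√(-4 + √(-2)) + 0) = -4*(√(-4 + I*√2) + 0) = -4*√(-4 + I*√2) ≈ -1.3932 - 8.1204*I)
F/(-2617 - 875) = (-4*√(-4 + I*√2))/(-2617 - 875) = -4*√(-4 + I*√2)/(-3492) = -4*√(-4 + I*√2)*(-1/3492) = √(-4 + I*√2)/873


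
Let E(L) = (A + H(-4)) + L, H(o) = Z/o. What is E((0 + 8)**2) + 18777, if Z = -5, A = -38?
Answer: 75217/4 ≈ 18804.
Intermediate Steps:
H(o) = -5/o
E(L) = -147/4 + L (E(L) = (-38 - 5/(-4)) + L = (-38 - 5*(-1/4)) + L = (-38 + 5/4) + L = -147/4 + L)
E((0 + 8)**2) + 18777 = (-147/4 + (0 + 8)**2) + 18777 = (-147/4 + 8**2) + 18777 = (-147/4 + 64) + 18777 = 109/4 + 18777 = 75217/4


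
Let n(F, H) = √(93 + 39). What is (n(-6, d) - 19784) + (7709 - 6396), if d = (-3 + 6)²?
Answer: -18471 + 2*√33 ≈ -18460.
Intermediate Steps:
d = 9 (d = 3² = 9)
n(F, H) = 2*√33 (n(F, H) = √132 = 2*√33)
(n(-6, d) - 19784) + (7709 - 6396) = (2*√33 - 19784) + (7709 - 6396) = (-19784 + 2*√33) + 1313 = -18471 + 2*√33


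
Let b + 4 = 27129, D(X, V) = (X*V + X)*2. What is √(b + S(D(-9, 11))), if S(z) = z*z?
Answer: √73781 ≈ 271.63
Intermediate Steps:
D(X, V) = 2*X + 2*V*X (D(X, V) = (V*X + X)*2 = (X + V*X)*2 = 2*X + 2*V*X)
S(z) = z²
b = 27125 (b = -4 + 27129 = 27125)
√(b + S(D(-9, 11))) = √(27125 + (2*(-9)*(1 + 11))²) = √(27125 + (2*(-9)*12)²) = √(27125 + (-216)²) = √(27125 + 46656) = √73781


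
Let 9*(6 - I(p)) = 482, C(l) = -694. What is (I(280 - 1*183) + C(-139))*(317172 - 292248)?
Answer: -55447592/3 ≈ -1.8483e+7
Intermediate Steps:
I(p) = -428/9 (I(p) = 6 - ⅑*482 = 6 - 482/9 = -428/9)
(I(280 - 1*183) + C(-139))*(317172 - 292248) = (-428/9 - 694)*(317172 - 292248) = -6674/9*24924 = -55447592/3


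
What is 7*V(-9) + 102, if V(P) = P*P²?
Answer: -5001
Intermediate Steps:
V(P) = P³
7*V(-9) + 102 = 7*(-9)³ + 102 = 7*(-729) + 102 = -5103 + 102 = -5001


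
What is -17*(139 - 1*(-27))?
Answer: -2822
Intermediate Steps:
-17*(139 - 1*(-27)) = -17*(139 + 27) = -17*166 = -2822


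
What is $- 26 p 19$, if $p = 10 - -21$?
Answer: $-15314$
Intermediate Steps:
$p = 31$ ($p = 10 + 21 = 31$)
$- 26 p 19 = \left(-26\right) 31 \cdot 19 = \left(-806\right) 19 = -15314$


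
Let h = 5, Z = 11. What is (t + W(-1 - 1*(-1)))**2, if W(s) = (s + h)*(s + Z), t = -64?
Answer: 81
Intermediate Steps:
W(s) = (5 + s)*(11 + s) (W(s) = (s + 5)*(s + 11) = (5 + s)*(11 + s))
(t + W(-1 - 1*(-1)))**2 = (-64 + (55 + (-1 - 1*(-1))**2 + 16*(-1 - 1*(-1))))**2 = (-64 + (55 + (-1 + 1)**2 + 16*(-1 + 1)))**2 = (-64 + (55 + 0**2 + 16*0))**2 = (-64 + (55 + 0 + 0))**2 = (-64 + 55)**2 = (-9)**2 = 81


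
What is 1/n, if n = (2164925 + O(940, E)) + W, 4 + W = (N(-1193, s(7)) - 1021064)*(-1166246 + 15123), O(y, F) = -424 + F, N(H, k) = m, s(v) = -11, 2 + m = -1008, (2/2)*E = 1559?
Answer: 1/1176535055158 ≈ 8.4995e-13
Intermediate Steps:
E = 1559
m = -1010 (m = -2 - 1008 = -1010)
N(H, k) = -1010
W = 1176532889098 (W = -4 + (-1010 - 1021064)*(-1166246 + 15123) = -4 - 1022074*(-1151123) = -4 + 1176532889102 = 1176532889098)
n = 1176535055158 (n = (2164925 + (-424 + 1559)) + 1176532889098 = (2164925 + 1135) + 1176532889098 = 2166060 + 1176532889098 = 1176535055158)
1/n = 1/1176535055158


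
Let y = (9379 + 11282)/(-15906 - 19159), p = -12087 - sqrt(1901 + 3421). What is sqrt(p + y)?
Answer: sqrt(-14862346395540 - 1229554225*sqrt(5322))/35065 ≈ 110.27*I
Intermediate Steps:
p = -12087 - sqrt(5322) ≈ -12160.
y = -20661/35065 (y = 20661/(-35065) = 20661*(-1/35065) = -20661/35065 ≈ -0.58922)
sqrt(p + y) = sqrt((-12087 - sqrt(5322)) - 20661/35065) = sqrt(-423851316/35065 - sqrt(5322))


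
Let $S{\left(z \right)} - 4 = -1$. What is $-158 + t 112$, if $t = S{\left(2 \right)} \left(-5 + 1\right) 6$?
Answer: $-8222$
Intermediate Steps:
$S{\left(z \right)} = 3$ ($S{\left(z \right)} = 4 - 1 = 3$)
$t = -72$ ($t = 3 \left(-5 + 1\right) 6 = 3 \left(-4\right) 6 = \left(-12\right) 6 = -72$)
$-158 + t 112 = -158 - 8064 = -8222$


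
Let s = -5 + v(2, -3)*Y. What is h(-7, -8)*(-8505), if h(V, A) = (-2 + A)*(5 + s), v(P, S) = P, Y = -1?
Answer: -170100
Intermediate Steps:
s = -7 (s = -5 + 2*(-1) = -5 - 2 = -7)
h(V, A) = 4 - 2*A (h(V, A) = (-2 + A)*(5 - 7) = (-2 + A)*(-2) = 4 - 2*A)
h(-7, -8)*(-8505) = (4 - 2*(-8))*(-8505) = (4 + 16)*(-8505) = 20*(-8505) = -170100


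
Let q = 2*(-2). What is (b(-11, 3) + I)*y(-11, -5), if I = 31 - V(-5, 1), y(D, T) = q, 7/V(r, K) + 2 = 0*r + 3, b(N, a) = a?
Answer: -108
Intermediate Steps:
q = -4
V(r, K) = 7 (V(r, K) = 7/(-2 + (0*r + 3)) = 7/(-2 + (0 + 3)) = 7/(-2 + 3) = 7/1 = 7*1 = 7)
y(D, T) = -4
I = 24 (I = 31 - 1*7 = 31 - 7 = 24)
(b(-11, 3) + I)*y(-11, -5) = (3 + 24)*(-4) = 27*(-4) = -108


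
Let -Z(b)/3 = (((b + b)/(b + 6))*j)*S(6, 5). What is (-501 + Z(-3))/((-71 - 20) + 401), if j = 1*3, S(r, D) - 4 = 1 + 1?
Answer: -393/310 ≈ -1.2677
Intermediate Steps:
S(r, D) = 6 (S(r, D) = 4 + (1 + 1) = 4 + 2 = 6)
j = 3
Z(b) = -108*b/(6 + b) (Z(b) = -3*((b + b)/(b + 6))*3*6 = -3*((2*b)/(6 + b))*3*6 = -3*(2*b/(6 + b))*3*6 = -3*6*b/(6 + b)*6 = -108*b/(6 + b))
(-501 + Z(-3))/((-71 - 20) + 401) = (-501 - 108*(-3)/(6 - 3))/((-71 - 20) + 401) = (-501 - 108*(-3)/3)/(-91 + 401) = (-501 - 108*(-3)*⅓)/310 = (-501 + 108)*(1/310) = -393*1/310 = -393/310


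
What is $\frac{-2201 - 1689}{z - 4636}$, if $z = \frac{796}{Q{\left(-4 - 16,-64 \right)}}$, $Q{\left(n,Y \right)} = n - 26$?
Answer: $\frac{44735}{53513} \approx 0.83597$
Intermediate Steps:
$Q{\left(n,Y \right)} = -26 + n$
$z = - \frac{398}{23}$ ($z = \frac{796}{-26 - 20} = \frac{796}{-46} = 796 \left(- \frac{1}{46}\right) = - \frac{398}{23} \approx -17.304$)
$\frac{-2201 - 1689}{z - 4636} = \frac{-2201 - 1689}{- \frac{398}{23} - 4636} = - \frac{3890}{- \frac{107026}{23}} = \left(-3890\right) \left(- \frac{23}{107026}\right) = \frac{44735}{53513}$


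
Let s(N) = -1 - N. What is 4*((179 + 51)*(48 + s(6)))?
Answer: 37720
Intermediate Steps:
4*((179 + 51)*(48 + s(6))) = 4*((179 + 51)*(48 + (-1 - 1*6))) = 4*(230*(48 + (-1 - 6))) = 4*(230*(48 - 7)) = 4*(230*41) = 4*9430 = 37720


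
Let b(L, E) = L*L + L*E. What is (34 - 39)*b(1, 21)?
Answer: -110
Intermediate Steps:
b(L, E) = L² + E*L
(34 - 39)*b(1, 21) = (34 - 39)*(1*(21 + 1)) = -5*22 = -110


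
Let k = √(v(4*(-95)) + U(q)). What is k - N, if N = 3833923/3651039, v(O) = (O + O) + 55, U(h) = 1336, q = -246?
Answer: -3833923/3651039 + √631 ≈ 24.070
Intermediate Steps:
v(O) = 55 + 2*O (v(O) = 2*O + 55 = 55 + 2*O)
k = √631 (k = √((55 + 2*(4*(-95))) + 1336) = √((55 + 2*(-380)) + 1336) = √((55 - 760) + 1336) = √(-705 + 1336) = √631 ≈ 25.120)
N = 3833923/3651039 (N = 3833923*(1/3651039) = 3833923/3651039 ≈ 1.0501)
k - N = √631 - 1*3833923/3651039 = √631 - 3833923/3651039 = -3833923/3651039 + √631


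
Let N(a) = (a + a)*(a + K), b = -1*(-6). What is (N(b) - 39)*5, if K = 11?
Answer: 825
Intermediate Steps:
b = 6
N(a) = 2*a*(11 + a) (N(a) = (a + a)*(a + 11) = (2*a)*(11 + a) = 2*a*(11 + a))
(N(b) - 39)*5 = (2*6*(11 + 6) - 39)*5 = (2*6*17 - 39)*5 = (204 - 39)*5 = 165*5 = 825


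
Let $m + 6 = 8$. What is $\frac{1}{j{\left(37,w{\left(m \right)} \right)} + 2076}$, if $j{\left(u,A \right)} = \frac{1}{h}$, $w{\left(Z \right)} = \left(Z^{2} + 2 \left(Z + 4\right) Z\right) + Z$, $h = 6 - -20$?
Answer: $\frac{26}{53977} \approx 0.00048169$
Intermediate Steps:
$m = 2$ ($m = -6 + 8 = 2$)
$h = 26$ ($h = 6 + 20 = 26$)
$w{\left(Z \right)} = Z + Z^{2} + Z \left(8 + 2 Z\right)$ ($w{\left(Z \right)} = \left(Z^{2} + 2 \left(4 + Z\right) Z\right) + Z = \left(Z^{2} + \left(8 + 2 Z\right) Z\right) + Z = \left(Z^{2} + Z \left(8 + 2 Z\right)\right) + Z = Z + Z^{2} + Z \left(8 + 2 Z\right)$)
$j{\left(u,A \right)} = \frac{1}{26}$
$\frac{1}{j{\left(37,w{\left(m \right)} \right)} + 2076} = \frac{1}{\frac{1}{26} + 2076} = \frac{1}{\frac{53977}{26}} = \frac{26}{53977}$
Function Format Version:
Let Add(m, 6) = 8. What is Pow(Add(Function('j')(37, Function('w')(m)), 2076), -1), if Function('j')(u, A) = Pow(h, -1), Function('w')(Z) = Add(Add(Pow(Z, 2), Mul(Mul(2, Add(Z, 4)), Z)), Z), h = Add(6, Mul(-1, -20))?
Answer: Rational(26, 53977) ≈ 0.00048169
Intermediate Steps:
m = 2 (m = Add(-6, 8) = 2)
h = 26 (h = Add(6, 20) = 26)
Function('w')(Z) = Add(Z, Pow(Z, 2), Mul(Z, Add(8, Mul(2, Z)))) (Function('w')(Z) = Add(Add(Pow(Z, 2), Mul(Mul(2, Add(4, Z)), Z)), Z) = Add(Add(Pow(Z, 2), Mul(Add(8, Mul(2, Z)), Z)), Z) = Add(Add(Pow(Z, 2), Mul(Z, Add(8, Mul(2, Z)))), Z) = Add(Z, Pow(Z, 2), Mul(Z, Add(8, Mul(2, Z)))))
Function('j')(u, A) = Rational(1, 26) (Function('j')(u, A) = Pow(26, -1) = Rational(1, 26))
Pow(Add(Function('j')(37, Function('w')(m)), 2076), -1) = Pow(Add(Rational(1, 26), 2076), -1) = Pow(Rational(53977, 26), -1) = Rational(26, 53977)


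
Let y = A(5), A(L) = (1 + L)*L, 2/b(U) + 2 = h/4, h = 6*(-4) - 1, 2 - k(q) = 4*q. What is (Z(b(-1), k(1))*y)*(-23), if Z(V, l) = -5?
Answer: 3450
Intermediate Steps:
k(q) = 2 - 4*q
h = -25 (h = -24 - 1 = -25)
b(U) = -8/33 (b(U) = 2/(-2 - 25/4) = 2/(-33/4) = 2*(-4/33) = -8/33)
A(L) = L*(1 + L)
y = 30 (y = 5*(1 + 5) = 5*6 = 30)
(Z(b(-1), k(1))*y)*(-23) = -5*30*(-23) = -150*(-23) = 3450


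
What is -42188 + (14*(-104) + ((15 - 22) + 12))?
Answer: -43639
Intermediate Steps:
-42188 + (14*(-104) + ((15 - 22) + 12)) = -42188 + (-1456 + (-7 + 12)) = -42188 + (-1456 + 5) = -42188 - 1451 = -43639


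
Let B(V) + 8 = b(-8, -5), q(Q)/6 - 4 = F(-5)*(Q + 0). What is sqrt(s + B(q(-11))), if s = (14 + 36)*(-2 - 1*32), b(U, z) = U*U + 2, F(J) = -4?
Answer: I*sqrt(1642) ≈ 40.522*I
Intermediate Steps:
b(U, z) = 2 + U**2 (b(U, z) = U**2 + 2 = 2 + U**2)
q(Q) = 24 - 24*Q (q(Q) = 24 + 6*(-4*(Q + 0)) = 24 + 6*(-4*Q) = 24 - 24*Q)
B(V) = 58 (B(V) = -8 + (2 + (-8)**2) = -8 + (2 + 64) = -8 + 66 = 58)
s = -1700 (s = 50*(-2 - 32) = 50*(-34) = -1700)
sqrt(s + B(q(-11))) = sqrt(-1700 + 58) = sqrt(-1642) = I*sqrt(1642)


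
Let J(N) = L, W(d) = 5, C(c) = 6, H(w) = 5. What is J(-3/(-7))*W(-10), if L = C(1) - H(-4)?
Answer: 5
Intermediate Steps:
L = 1 (L = 6 - 1*5 = 6 - 5 = 1)
J(N) = 1
J(-3/(-7))*W(-10) = 1*5 = 5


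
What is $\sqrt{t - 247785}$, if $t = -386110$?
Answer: $i \sqrt{633895} \approx 796.17 i$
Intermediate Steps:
$\sqrt{t - 247785} = \sqrt{-386110 - 247785} = \sqrt{-633895} = i \sqrt{633895}$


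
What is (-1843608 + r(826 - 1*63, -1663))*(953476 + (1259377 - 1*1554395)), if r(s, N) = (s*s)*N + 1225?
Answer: -638697300098940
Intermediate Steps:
r(s, N) = 1225 + N*s² (r(s, N) = s²*N + 1225 = N*s² + 1225 = 1225 + N*s²)
(-1843608 + r(826 - 1*63, -1663))*(953476 + (1259377 - 1*1554395)) = (-1843608 + (1225 - 1663*(826 - 1*63)²))*(953476 + (1259377 - 1*1554395)) = (-1843608 + (1225 - 1663*(826 - 63)²))*(953476 + (1259377 - 1554395)) = (-1843608 + (1225 - 1663*763²))*(953476 - 295018) = (-1843608 + (1225 - 1663*582169))*658458 = (-1843608 + (1225 - 968147047))*658458 = (-1843608 - 968145822)*658458 = -969989430*658458 = -638697300098940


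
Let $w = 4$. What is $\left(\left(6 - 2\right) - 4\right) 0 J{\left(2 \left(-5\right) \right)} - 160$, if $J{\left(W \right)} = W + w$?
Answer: $-160$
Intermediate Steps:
$J{\left(W \right)} = 4 + W$ ($J{\left(W \right)} = W + 4 = 4 + W$)
$\left(\left(6 - 2\right) - 4\right) 0 J{\left(2 \left(-5\right) \right)} - 160 = \left(\left(6 - 2\right) - 4\right) 0 \left(4 + 2 \left(-5\right)\right) - 160 = \left(\left(6 - 2\right) - 4\right) 0 \left(4 - 10\right) - 160 = \left(4 - 4\right) 0 \left(-6\right) - 160 = 0 \cdot 0 \left(-6\right) - 160 = 0 \left(-6\right) - 160 = 0 - 160 = -160$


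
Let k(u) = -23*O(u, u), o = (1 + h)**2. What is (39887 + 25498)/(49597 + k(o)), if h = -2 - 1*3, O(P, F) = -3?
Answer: 65385/49666 ≈ 1.3165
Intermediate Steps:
h = -5 (h = -2 - 3 = -5)
o = 16 (o = (1 - 5)**2 = (-4)**2 = 16)
k(u) = 69 (k(u) = -23*(-3) = 69)
(39887 + 25498)/(49597 + k(o)) = (39887 + 25498)/(49597 + 69) = 65385/49666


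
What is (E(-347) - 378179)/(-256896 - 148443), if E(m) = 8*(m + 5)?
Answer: 5365/5709 ≈ 0.93974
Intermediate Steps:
E(m) = 40 + 8*m (E(m) = 8*(5 + m) = 40 + 8*m)
(E(-347) - 378179)/(-256896 - 148443) = ((40 + 8*(-347)) - 378179)/(-256896 - 148443) = ((40 - 2776) - 378179)/(-405339) = (-2736 - 378179)*(-1/405339) = -380915*(-1/405339) = 5365/5709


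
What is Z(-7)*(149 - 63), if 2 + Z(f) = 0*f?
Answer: -172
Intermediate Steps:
Z(f) = -2 (Z(f) = -2 + 0*f = -2 + 0 = -2)
Z(-7)*(149 - 63) = -2*(149 - 63) = -2*86 = -172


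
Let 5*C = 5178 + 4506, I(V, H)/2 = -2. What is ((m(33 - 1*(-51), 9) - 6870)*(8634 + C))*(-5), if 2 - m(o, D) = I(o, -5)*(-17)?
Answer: 366595344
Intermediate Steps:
I(V, H) = -4 (I(V, H) = 2*(-2) = -4)
m(o, D) = -66 (m(o, D) = 2 - (-4)*(-17) = 2 - 1*68 = 2 - 68 = -66)
C = 9684/5 (C = (5178 + 4506)/5 = (1/5)*9684 = 9684/5 ≈ 1936.8)
((m(33 - 1*(-51), 9) - 6870)*(8634 + C))*(-5) = ((-66 - 6870)*(8634 + 9684/5))*(-5) = -6936*52854/5*(-5) = -366595344/5*(-5) = 366595344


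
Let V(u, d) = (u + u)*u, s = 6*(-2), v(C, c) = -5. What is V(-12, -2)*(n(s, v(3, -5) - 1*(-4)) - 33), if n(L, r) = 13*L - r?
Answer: -54144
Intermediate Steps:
s = -12
n(L, r) = -r + 13*L
V(u, d) = 2*u² (V(u, d) = (2*u)*u = 2*u²)
V(-12, -2)*(n(s, v(3, -5) - 1*(-4)) - 33) = (2*(-12)²)*((-(-5 - 1*(-4)) + 13*(-12)) - 33) = (2*144)*((-(-5 + 4) - 156) - 33) = 288*((-1*(-1) - 156) - 33) = 288*((1 - 156) - 33) = 288*(-155 - 33) = 288*(-188) = -54144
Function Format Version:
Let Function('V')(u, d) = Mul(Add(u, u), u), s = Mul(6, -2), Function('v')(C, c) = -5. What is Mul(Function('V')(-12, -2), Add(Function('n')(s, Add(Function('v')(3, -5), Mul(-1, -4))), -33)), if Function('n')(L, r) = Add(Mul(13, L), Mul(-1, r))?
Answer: -54144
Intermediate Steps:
s = -12
Function('n')(L, r) = Add(Mul(-1, r), Mul(13, L))
Function('V')(u, d) = Mul(2, Pow(u, 2)) (Function('V')(u, d) = Mul(Mul(2, u), u) = Mul(2, Pow(u, 2)))
Mul(Function('V')(-12, -2), Add(Function('n')(s, Add(Function('v')(3, -5), Mul(-1, -4))), -33)) = Mul(Mul(2, Pow(-12, 2)), Add(Add(Mul(-1, Add(-5, Mul(-1, -4))), Mul(13, -12)), -33)) = Mul(Mul(2, 144), Add(Add(Mul(-1, Add(-5, 4)), -156), -33)) = Mul(288, Add(Add(Mul(-1, -1), -156), -33)) = Mul(288, Add(Add(1, -156), -33)) = Mul(288, Add(-155, -33)) = Mul(288, -188) = -54144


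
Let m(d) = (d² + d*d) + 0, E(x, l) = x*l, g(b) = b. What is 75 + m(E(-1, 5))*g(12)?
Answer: 675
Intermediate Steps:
E(x, l) = l*x
m(d) = 2*d² (m(d) = (d² + d²) + 0 = 2*d² + 0 = 2*d²)
75 + m(E(-1, 5))*g(12) = 75 + (2*(5*(-1))²)*12 = 75 + (2*(-5)²)*12 = 75 + (2*25)*12 = 75 + 50*12 = 75 + 600 = 675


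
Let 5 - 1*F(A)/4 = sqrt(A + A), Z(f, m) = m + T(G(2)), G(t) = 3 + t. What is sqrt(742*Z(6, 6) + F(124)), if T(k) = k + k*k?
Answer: 2*sqrt(6683 - 2*sqrt(62)) ≈ 163.31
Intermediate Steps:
T(k) = k + k**2
Z(f, m) = 30 + m (Z(f, m) = m + (3 + 2)*(1 + (3 + 2)) = m + 5*(1 + 5) = m + 5*6 = m + 30 = 30 + m)
F(A) = 20 - 4*sqrt(2)*sqrt(A) (F(A) = 20 - 4*sqrt(A + A) = 20 - 4*sqrt(2)*sqrt(A))
sqrt(742*Z(6, 6) + F(124)) = sqrt(742*(30 + 6) + (20 - 4*sqrt(2)*sqrt(124))) = sqrt(742*36 + (20 - 4*sqrt(2)*2*sqrt(31))) = sqrt(26712 + (20 - 8*sqrt(62))) = sqrt(26732 - 8*sqrt(62))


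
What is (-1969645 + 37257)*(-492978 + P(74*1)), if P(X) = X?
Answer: 952481774752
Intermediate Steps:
(-1969645 + 37257)*(-492978 + P(74*1)) = (-1969645 + 37257)*(-492978 + 74*1) = -1932388*(-492978 + 74) = -1932388*(-492904) = 952481774752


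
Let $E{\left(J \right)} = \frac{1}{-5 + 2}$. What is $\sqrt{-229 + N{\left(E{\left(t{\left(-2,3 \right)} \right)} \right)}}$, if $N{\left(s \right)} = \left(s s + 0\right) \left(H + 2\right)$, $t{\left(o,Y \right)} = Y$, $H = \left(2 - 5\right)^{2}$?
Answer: $\frac{5 i \sqrt{82}}{3} \approx 15.092 i$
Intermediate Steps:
$H = 9$ ($H = \left(-3\right)^{2} = 9$)
$E{\left(J \right)} = - \frac{1}{3}$ ($E{\left(J \right)} = \frac{1}{-3} = - \frac{1}{3}$)
$N{\left(s \right)} = 11 s^{2}$ ($N{\left(s \right)} = \left(s s + 0\right) \left(9 + 2\right) = \left(s^{2} + 0\right) 11 = s^{2} \cdot 11 = 11 s^{2}$)
$\sqrt{-229 + N{\left(E{\left(t{\left(-2,3 \right)} \right)} \right)}} = \sqrt{-229 + 11 \left(- \frac{1}{3}\right)^{2}} = \sqrt{-229 + 11 \cdot \frac{1}{9}} = \sqrt{-229 + \frac{11}{9}} = \sqrt{- \frac{2050}{9}} = \frac{5 i \sqrt{82}}{3}$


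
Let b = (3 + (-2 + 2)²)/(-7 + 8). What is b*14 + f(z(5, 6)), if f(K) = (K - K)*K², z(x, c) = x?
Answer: 42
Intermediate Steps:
f(K) = 0 (f(K) = 0*K² = 0)
b = 3 (b = (3 + 0²)/1 = (3 + 0)*1 = 3*1 = 3)
b*14 + f(z(5, 6)) = 3*14 + 0 = 42 + 0 = 42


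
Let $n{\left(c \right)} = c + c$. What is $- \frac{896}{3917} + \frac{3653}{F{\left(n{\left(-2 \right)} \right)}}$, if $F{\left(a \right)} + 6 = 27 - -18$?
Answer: $\frac{1097989}{11751} \approx 93.438$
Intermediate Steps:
$n{\left(c \right)} = 2 c$
$F{\left(a \right)} = 39$ ($F{\left(a \right)} = -6 + \left(27 - -18\right) = -6 + \left(27 + 18\right) = -6 + 45 = 39$)
$- \frac{896}{3917} + \frac{3653}{F{\left(n{\left(-2 \right)} \right)}} = - \frac{896}{3917} + \frac{3653}{39} = \left(-896\right) \frac{1}{3917} + 3653 \cdot \frac{1}{39} = - \frac{896}{3917} + \frac{281}{3} = \frac{1097989}{11751}$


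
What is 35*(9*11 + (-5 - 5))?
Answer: 3115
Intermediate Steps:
35*(9*11 + (-5 - 5)) = 35*(99 - 10) = 35*89 = 3115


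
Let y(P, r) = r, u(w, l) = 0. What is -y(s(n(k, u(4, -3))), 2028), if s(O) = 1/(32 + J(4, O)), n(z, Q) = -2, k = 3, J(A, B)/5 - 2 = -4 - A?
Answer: -2028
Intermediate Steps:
J(A, B) = -10 - 5*A (J(A, B) = 10 + 5*(-4 - A) = 10 + (-20 - 5*A) = -10 - 5*A)
s(O) = 1/2 (s(O) = 1/(32 + (-10 - 5*4)) = 1/(32 + (-10 - 20)) = 1/(32 - 30) = 1/2)
-y(s(n(k, u(4, -3))), 2028) = -1*2028 = -2028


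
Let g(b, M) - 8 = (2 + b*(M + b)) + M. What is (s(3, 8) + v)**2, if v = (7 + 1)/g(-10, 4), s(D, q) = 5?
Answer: 35721/1369 ≈ 26.093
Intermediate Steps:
g(b, M) = 10 + M + b*(M + b) (g(b, M) = 8 + ((2 + b*(M + b)) + M) = 8 + (2 + M + b*(M + b)) = 10 + M + b*(M + b))
v = 4/37 (v = (7 + 1)/(10 + 4 + (-10)**2 + 4*(-10)) = 8/(10 + 4 + 100 - 40) = 8/74 = 8*(1/74) = 4/37 ≈ 0.10811)
(s(3, 8) + v)**2 = (5 + 4/37)**2 = (189/37)**2 = 35721/1369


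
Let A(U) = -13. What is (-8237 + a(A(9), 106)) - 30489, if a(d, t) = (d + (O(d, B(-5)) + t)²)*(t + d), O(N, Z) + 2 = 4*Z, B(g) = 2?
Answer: 1126657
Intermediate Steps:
O(N, Z) = -2 + 4*Z
a(d, t) = (d + t)*(d + (6 + t)²) (a(d, t) = (d + ((-2 + 4*2) + t)²)*(t + d) = (d + ((-2 + 8) + t)²)*(d + t) = (d + (6 + t)²)*(d + t) = (d + t)*(d + (6 + t)²))
(-8237 + a(A(9), 106)) - 30489 = (-8237 + ((-13)² - 13*106 - 13*(6 + 106)² + 106*(6 + 106)²)) - 30489 = (-8237 + (169 - 1378 - 13*112² + 106*112²)) - 30489 = (-8237 + (169 - 1378 - 13*12544 + 106*12544)) - 30489 = (-8237 + (169 - 1378 - 163072 + 1329664)) - 30489 = (-8237 + 1165383) - 30489 = 1157146 - 30489 = 1126657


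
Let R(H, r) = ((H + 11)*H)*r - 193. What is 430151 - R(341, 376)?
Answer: -44701688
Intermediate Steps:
R(H, r) = -193 + H*r*(11 + H) (R(H, r) = ((11 + H)*H)*r - 193 = (H*(11 + H))*r - 193 = H*r*(11 + H) - 193 = -193 + H*r*(11 + H))
430151 - R(341, 376) = 430151 - (-193 + 376*341² + 11*341*376) = 430151 - (-193 + 376*116281 + 1410376) = 430151 - (-193 + 43721656 + 1410376) = 430151 - 1*45131839 = 430151 - 45131839 = -44701688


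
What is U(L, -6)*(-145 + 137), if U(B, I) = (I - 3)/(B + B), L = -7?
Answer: -36/7 ≈ -5.1429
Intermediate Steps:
U(B, I) = (-3 + I)/(2*B) (U(B, I) = (-3 + I)/((2*B)) = (-3 + I)*(1/(2*B)) = (-3 + I)/(2*B))
U(L, -6)*(-145 + 137) = ((½)*(-3 - 6)/(-7))*(-145 + 137) = ((½)*(-⅐)*(-9))*(-8) = (9/14)*(-8) = -36/7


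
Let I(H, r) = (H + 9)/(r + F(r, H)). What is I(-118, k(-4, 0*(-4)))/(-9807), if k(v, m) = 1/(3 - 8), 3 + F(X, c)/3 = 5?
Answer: 545/284403 ≈ 0.0019163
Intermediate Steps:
F(X, c) = 6 (F(X, c) = -9 + 3*5 = -9 + 15 = 6)
k(v, m) = -⅕ (k(v, m) = 1/(-5) = -⅕)
I(H, r) = (9 + H)/(6 + r) (I(H, r) = (H + 9)/(r + 6) = (9 + H)/(6 + r))
I(-118, k(-4, 0*(-4)))/(-9807) = ((9 - 118)/(6 - ⅕))/(-9807) = (-109/(29/5))*(-1/9807) = ((5/29)*(-109))*(-1/9807) = -545/29*(-1/9807) = 545/284403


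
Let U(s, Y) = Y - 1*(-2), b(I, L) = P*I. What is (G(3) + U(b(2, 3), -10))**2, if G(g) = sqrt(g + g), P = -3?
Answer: (-8 + sqrt(6))**2 ≈ 30.808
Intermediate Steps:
G(g) = sqrt(2)*sqrt(g) (G(g) = sqrt(2*g) = sqrt(2)*sqrt(g))
b(I, L) = -3*I
U(s, Y) = 2 + Y (U(s, Y) = Y + 2 = 2 + Y)
(G(3) + U(b(2, 3), -10))**2 = (sqrt(2)*sqrt(3) + (2 - 10))**2 = (sqrt(6) - 8)**2 = (-8 + sqrt(6))**2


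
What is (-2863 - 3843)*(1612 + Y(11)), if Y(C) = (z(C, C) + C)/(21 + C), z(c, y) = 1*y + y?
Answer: -173071801/16 ≈ -1.0817e+7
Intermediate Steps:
z(c, y) = 2*y (z(c, y) = y + y = 2*y)
Y(C) = 3*C/(21 + C) (Y(C) = (2*C + C)/(21 + C) = (3*C)/(21 + C) = 3*C/(21 + C))
(-2863 - 3843)*(1612 + Y(11)) = (-2863 - 3843)*(1612 + 3*11/(21 + 11)) = -6706*(1612 + 3*11/32) = -6706*(1612 + 3*11*(1/32)) = -6706*(1612 + 33/32) = -6706*51617/32 = -173071801/16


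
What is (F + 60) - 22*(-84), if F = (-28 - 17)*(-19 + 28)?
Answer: 1503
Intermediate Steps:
F = -405 (F = -45*9 = -405)
(F + 60) - 22*(-84) = (-405 + 60) - 22*(-84) = -345 + 1848 = 1503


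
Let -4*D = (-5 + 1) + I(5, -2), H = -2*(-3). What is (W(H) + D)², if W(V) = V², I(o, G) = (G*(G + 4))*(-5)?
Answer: 1024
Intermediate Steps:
H = 6
I(o, G) = -5*G*(4 + G) (I(o, G) = (G*(4 + G))*(-5) = -5*G*(4 + G))
D = -4 (D = -((-5 + 1) - 5*(-2)*(4 - 2))/4 = -(-4 - 5*(-2)*2)/4 = -(-4 + 20)/4 = -¼*16 = -4)
(W(H) + D)² = (6² - 4)² = (36 - 4)² = 32² = 1024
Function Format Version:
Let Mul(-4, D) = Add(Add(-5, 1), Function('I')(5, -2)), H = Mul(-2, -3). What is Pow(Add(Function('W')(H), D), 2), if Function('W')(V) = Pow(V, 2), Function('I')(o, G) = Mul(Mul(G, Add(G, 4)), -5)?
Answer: 1024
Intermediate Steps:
H = 6
Function('I')(o, G) = Mul(-5, G, Add(4, G)) (Function('I')(o, G) = Mul(Mul(G, Add(4, G)), -5) = Mul(-5, G, Add(4, G)))
D = -4 (D = Mul(Rational(-1, 4), Add(Add(-5, 1), Mul(-5, -2, Add(4, -2)))) = Mul(Rational(-1, 4), Add(-4, Mul(-5, -2, 2))) = Mul(Rational(-1, 4), Add(-4, 20)) = Mul(Rational(-1, 4), 16) = -4)
Pow(Add(Function('W')(H), D), 2) = Pow(Add(Pow(6, 2), -4), 2) = Pow(Add(36, -4), 2) = Pow(32, 2) = 1024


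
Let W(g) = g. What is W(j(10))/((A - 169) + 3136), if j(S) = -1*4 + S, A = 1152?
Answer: 2/1373 ≈ 0.0014567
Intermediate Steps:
j(S) = -4 + S
W(j(10))/((A - 169) + 3136) = (-4 + 10)/((1152 - 169) + 3136) = 6/(983 + 3136) = 6/4119 = 6*(1/4119) = 2/1373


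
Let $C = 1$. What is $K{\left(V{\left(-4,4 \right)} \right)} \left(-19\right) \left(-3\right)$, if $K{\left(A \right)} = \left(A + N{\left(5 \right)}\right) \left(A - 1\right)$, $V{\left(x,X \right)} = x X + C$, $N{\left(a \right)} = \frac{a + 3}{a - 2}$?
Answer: $11248$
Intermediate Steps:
$N{\left(a \right)} = \frac{3 + a}{-2 + a}$
$V{\left(x,X \right)} = 1 + X x$ ($V{\left(x,X \right)} = x X + 1 = X x + 1 = 1 + X x$)
$K{\left(A \right)} = \left(-1 + A\right) \left(\frac{8}{3} + A\right)$ ($K{\left(A \right)} = \left(A + \frac{3 + 5}{-2 + 5}\right) \left(A - 1\right) = \left(A + \frac{1}{3} \cdot 8\right) \left(-1 + A\right) = \left(A + \frac{8}{3}\right) \left(-1 + A\right) = \left(\frac{8}{3} + A\right) \left(-1 + A\right) = \left(-1 + A\right) \left(\frac{8}{3} + A\right)$)
$K{\left(V{\left(-4,4 \right)} \right)} \left(-19\right) \left(-3\right) = \left(- \frac{8}{3} + \left(1 + 4 \left(-4\right)\right)^{2} + \frac{5 \left(1 + 4 \left(-4\right)\right)}{3}\right) \left(-19\right) \left(-3\right) = \left(- \frac{8}{3} + \left(1 - 16\right)^{2} + \frac{5 \left(1 - 16\right)}{3}\right) \left(-19\right) \left(-3\right) = \left(- \frac{8}{3} + \left(-15\right)^{2} + \frac{5}{3} \left(-15\right)\right) \left(-19\right) \left(-3\right) = \left(- \frac{8}{3} + 225 - 25\right) \left(-19\right) \left(-3\right) = \frac{592}{3} \left(-19\right) \left(-3\right) = \left(- \frac{11248}{3}\right) \left(-3\right) = 11248$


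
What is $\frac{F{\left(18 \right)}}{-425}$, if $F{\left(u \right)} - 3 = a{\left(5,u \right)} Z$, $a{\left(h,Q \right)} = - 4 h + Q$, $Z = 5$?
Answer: $\frac{7}{425} \approx 0.016471$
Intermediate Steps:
$a{\left(h,Q \right)} = Q - 4 h$
$F{\left(u \right)} = -97 + 5 u$ ($F{\left(u \right)} = 3 + \left(u - 20\right) 5 = 3 + \left(-20 + u\right) 5 = 3 + \left(-100 + 5 u\right) = -97 + 5 u$)
$\frac{F{\left(18 \right)}}{-425} = \frac{-97 + 5 \cdot 18}{-425} = \left(-97 + 90\right) \left(- \frac{1}{425}\right) = \left(-7\right) \left(- \frac{1}{425}\right) = \frac{7}{425}$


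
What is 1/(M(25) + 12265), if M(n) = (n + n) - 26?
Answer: 1/12289 ≈ 8.1374e-5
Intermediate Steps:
M(n) = -26 + 2*n (M(n) = 2*n - 26 = -26 + 2*n)
1/(M(25) + 12265) = 1/((-26 + 2*25) + 12265) = 1/((-26 + 50) + 12265) = 1/(24 + 12265) = 1/12289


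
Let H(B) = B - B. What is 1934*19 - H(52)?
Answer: 36746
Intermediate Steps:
H(B) = 0
1934*19 - H(52) = 1934*19 - 1*0 = 36746 + 0 = 36746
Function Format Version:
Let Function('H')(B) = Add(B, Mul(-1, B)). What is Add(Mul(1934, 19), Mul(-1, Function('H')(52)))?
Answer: 36746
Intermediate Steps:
Function('H')(B) = 0
Add(Mul(1934, 19), Mul(-1, Function('H')(52))) = Add(Mul(1934, 19), Mul(-1, 0)) = Add(36746, 0) = 36746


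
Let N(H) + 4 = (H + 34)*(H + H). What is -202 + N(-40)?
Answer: 274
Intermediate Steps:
N(H) = -4 + 2*H*(34 + H) (N(H) = -4 + (H + 34)*(H + H) = -4 + (34 + H)*(2*H) = -4 + 2*H*(34 + H))
-202 + N(-40) = -202 + (-4 + 2*(-40)**2 + 68*(-40)) = -202 + (-4 + 2*1600 - 2720) = -202 + (-4 + 3200 - 2720) = -202 + 476 = 274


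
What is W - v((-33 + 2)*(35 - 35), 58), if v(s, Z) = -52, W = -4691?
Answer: -4639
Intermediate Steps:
W - v((-33 + 2)*(35 - 35), 58) = -4691 - 1*(-52) = -4691 + 52 = -4639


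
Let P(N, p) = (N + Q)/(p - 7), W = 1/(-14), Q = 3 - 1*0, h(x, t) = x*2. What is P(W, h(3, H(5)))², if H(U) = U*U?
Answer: 1681/196 ≈ 8.5765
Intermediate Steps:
H(U) = U²
h(x, t) = 2*x
Q = 3 (Q = 3 + 0 = 3)
W = -1/14 ≈ -0.071429
P(N, p) = (3 + N)/(-7 + p) (P(N, p) = (N + 3)/(p - 7) = (3 + N)/(-7 + p))
P(W, h(3, H(5)))² = ((3 - 1/14)/(-7 + 2*3))² = ((41/14)/(-7 + 6))² = ((41/14)/(-1))² = (-1*41/14)² = (-41/14)² = 1681/196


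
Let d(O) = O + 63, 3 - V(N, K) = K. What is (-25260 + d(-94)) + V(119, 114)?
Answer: -25402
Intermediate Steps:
V(N, K) = 3 - K
d(O) = 63 + O
(-25260 + d(-94)) + V(119, 114) = (-25260 + (63 - 94)) + (3 - 1*114) = (-25260 - 31) + (3 - 114) = -25291 - 111 = -25402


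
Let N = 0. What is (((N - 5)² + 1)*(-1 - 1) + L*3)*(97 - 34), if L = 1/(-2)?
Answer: -6741/2 ≈ -3370.5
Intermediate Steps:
L = -½ ≈ -0.50000
(((N - 5)² + 1)*(-1 - 1) + L*3)*(97 - 34) = (((0 - 5)² + 1)*(-1 - 1) - ½*3)*(97 - 34) = (((-5)² + 1)*(-2) - 3/2)*63 = ((25 + 1)*(-2) - 3/2)*63 = (26*(-2) - 3/2)*63 = (-52 - 3/2)*63 = -107/2*63 = -6741/2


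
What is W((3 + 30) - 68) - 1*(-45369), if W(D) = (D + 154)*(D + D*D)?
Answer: 186979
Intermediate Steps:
W(D) = (154 + D)*(D + D**2)
W((3 + 30) - 68) - 1*(-45369) = ((3 + 30) - 68)*(154 + ((3 + 30) - 68)**2 + 155*((3 + 30) - 68)) - 1*(-45369) = (33 - 68)*(154 + (33 - 68)**2 + 155*(33 - 68)) + 45369 = -35*(154 + (-35)**2 + 155*(-35)) + 45369 = -35*(154 + 1225 - 5425) + 45369 = -35*(-4046) + 45369 = 141610 + 45369 = 186979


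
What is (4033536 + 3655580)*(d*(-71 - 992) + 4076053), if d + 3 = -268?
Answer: 33556271052616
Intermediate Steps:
d = -271 (d = -3 - 268 = -271)
(4033536 + 3655580)*(d*(-71 - 992) + 4076053) = (4033536 + 3655580)*(-271*(-71 - 992) + 4076053) = 7689116*(-271*(-1063) + 4076053) = 7689116*(288073 + 4076053) = 7689116*4364126 = 33556271052616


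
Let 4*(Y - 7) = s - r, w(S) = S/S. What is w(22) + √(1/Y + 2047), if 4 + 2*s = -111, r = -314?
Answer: 1 + √662743319/569 ≈ 46.244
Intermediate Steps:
s = -115/2 (s = -2 + (½)*(-111) = -2 - 111/2 = -115/2 ≈ -57.500)
w(S) = 1
Y = 569/8 (Y = 7 + (-115/2 - 1*(-314))/4 = 7 + (-115/2 + 314)/4 = 7 + (¼)*(513/2) = 7 + 513/8 = 569/8 ≈ 71.125)
w(22) + √(1/Y + 2047) = 1 + √(1/(569/8) + 2047) = 1 + √(8/569 + 2047) = 1 + √(1164751/569) = 1 + √662743319/569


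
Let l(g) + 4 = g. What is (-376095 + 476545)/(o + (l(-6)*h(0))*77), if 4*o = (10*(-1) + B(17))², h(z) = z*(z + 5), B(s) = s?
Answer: 8200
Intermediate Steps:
l(g) = -4 + g
h(z) = z*(5 + z)
o = 49/4 (o = (10*(-1) + 17)²/4 = (-10 + 17)²/4 = (¼)*7² = (¼)*49 = 49/4 ≈ 12.250)
(-376095 + 476545)/(o + (l(-6)*h(0))*77) = (-376095 + 476545)/(49/4 + ((-4 - 6)*(0*(5 + 0)))*77) = 100450/(49/4 - 0*5*77) = 100450/(49/4 - 10*0*77) = 100450/(49/4 + 0*77) = 100450/(49/4 + 0) = 100450/(49/4) = 100450*(4/49) = 8200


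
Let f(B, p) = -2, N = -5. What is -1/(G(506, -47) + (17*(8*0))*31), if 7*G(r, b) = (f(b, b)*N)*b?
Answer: 7/470 ≈ 0.014894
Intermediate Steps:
G(r, b) = 10*b/7 (G(r, b) = ((-2*(-5))*b)/7 = (10*b)/7 = 10*b/7)
-1/(G(506, -47) + (17*(8*0))*31) = -1/((10/7)*(-47) + (17*(8*0))*31) = -1/(-470/7 + (17*0)*31) = -1/(-470/7 + 0*31) = -1/(-470/7 + 0) = -1/(-470/7) = -1*(-7/470) = 7/470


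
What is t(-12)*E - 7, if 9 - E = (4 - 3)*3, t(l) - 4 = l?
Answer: -55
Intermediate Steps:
t(l) = 4 + l
E = 6 (E = 9 - (4 - 3)*3 = 9 - 3 = 6)
t(-12)*E - 7 = (4 - 12)*6 - 7 = -8*6 - 7 = -48 - 7 = -55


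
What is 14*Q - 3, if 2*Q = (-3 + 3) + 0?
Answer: -3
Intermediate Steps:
Q = 0 (Q = ((-3 + 3) + 0)/2 = (0 + 0)/2 = (1/2)*0 = 0)
14*Q - 3 = 14*0 - 3 = 0 - 3 = -3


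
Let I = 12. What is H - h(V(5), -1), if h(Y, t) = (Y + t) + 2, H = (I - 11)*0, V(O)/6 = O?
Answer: -31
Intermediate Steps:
V(O) = 6*O
H = 0 (H = (12 - 11)*0 = 1*0 = 0)
h(Y, t) = 2 + Y + t
H - h(V(5), -1) = 0 - (2 + 6*5 - 1) = 0 - (2 + 30 - 1) = 0 - 1*31 = 0 - 31 = -31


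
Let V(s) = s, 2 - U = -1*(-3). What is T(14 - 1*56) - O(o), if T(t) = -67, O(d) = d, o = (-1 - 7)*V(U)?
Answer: -75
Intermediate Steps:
U = -1 (U = 2 - (-1)*(-3) = 2 - 1*3 = 2 - 3 = -1)
o = 8 (o = (-1 - 7)*(-1) = -8*(-1) = 8)
T(14 - 1*56) - O(o) = -67 - 1*8 = -67 - 8 = -75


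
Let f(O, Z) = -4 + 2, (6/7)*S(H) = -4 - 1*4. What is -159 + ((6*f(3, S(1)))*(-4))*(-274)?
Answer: -13311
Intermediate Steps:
S(H) = -28/3 (S(H) = 7*(-4 - 1*4)/6 = 7*(-4 - 4)/6 = (7/6)*(-8) = -28/3)
f(O, Z) = -2
-159 + ((6*f(3, S(1)))*(-4))*(-274) = -159 + ((6*(-2))*(-4))*(-274) = -159 - 12*(-4)*(-274) = -159 + 48*(-274) = -159 - 13152 = -13311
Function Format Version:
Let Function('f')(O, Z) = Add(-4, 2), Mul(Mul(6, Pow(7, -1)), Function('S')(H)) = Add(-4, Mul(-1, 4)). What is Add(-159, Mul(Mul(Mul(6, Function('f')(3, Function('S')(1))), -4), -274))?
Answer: -13311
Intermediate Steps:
Function('S')(H) = Rational(-28, 3) (Function('S')(H) = Mul(Rational(7, 6), Add(-4, Mul(-1, 4))) = Mul(Rational(7, 6), Add(-4, -4)) = Mul(Rational(7, 6), -8) = Rational(-28, 3))
Function('f')(O, Z) = -2
Add(-159, Mul(Mul(Mul(6, Function('f')(3, Function('S')(1))), -4), -274)) = Add(-159, Mul(Mul(Mul(6, -2), -4), -274)) = Add(-159, Mul(Mul(-12, -4), -274)) = Add(-159, Mul(48, -274)) = Add(-159, -13152) = -13311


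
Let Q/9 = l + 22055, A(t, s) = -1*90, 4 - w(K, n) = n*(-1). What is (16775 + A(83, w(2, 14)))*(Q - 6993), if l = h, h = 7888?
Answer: 4379712390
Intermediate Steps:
w(K, n) = 4 + n (w(K, n) = 4 - n*(-1) = 4 - (-1)*n = 4 + n)
l = 7888
A(t, s) = -90
Q = 269487 (Q = 9*(7888 + 22055) = 9*29943 = 269487)
(16775 + A(83, w(2, 14)))*(Q - 6993) = (16775 - 90)*(269487 - 6993) = 16685*262494 = 4379712390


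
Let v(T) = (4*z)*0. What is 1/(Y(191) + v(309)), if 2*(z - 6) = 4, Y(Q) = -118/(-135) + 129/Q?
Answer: 25785/39953 ≈ 0.64538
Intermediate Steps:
Y(Q) = 118/135 + 129/Q (Y(Q) = -118*(-1/135) + 129/Q = 118/135 + 129/Q)
z = 8 (z = 6 + (½)*4 = 6 + 2 = 8)
v(T) = 0 (v(T) = (4*8)*0 = 32*0 = 0)
1/(Y(191) + v(309)) = 1/((118/135 + 129/191) + 0) = 1/(39953/25785 + 0) = 1/(39953/25785) = 25785/39953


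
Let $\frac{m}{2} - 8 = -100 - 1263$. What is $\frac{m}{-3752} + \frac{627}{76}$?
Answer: $\frac{4208}{469} \approx 8.9723$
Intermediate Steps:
$m = -2710$ ($m = 16 + 2 \left(-100 - 1263\right) = 16 + 2 \left(-1363\right) = 16 - 2726 = -2710$)
$\frac{m}{-3752} + \frac{627}{76} = - \frac{2710}{-3752} + \frac{627}{76} = \left(-2710\right) \left(- \frac{1}{3752}\right) + 627 \cdot \frac{1}{76} = \frac{1355}{1876} + \frac{33}{4} = \frac{4208}{469}$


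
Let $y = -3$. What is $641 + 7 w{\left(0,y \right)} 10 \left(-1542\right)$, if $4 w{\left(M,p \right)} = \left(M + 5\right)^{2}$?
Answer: $-673984$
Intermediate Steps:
$w{\left(M,p \right)} = \frac{\left(5 + M\right)^{2}}{4}$ ($w{\left(M,p \right)} = \frac{\left(M + 5\right)^{2}}{4} = \frac{\left(5 + M\right)^{2}}{4}$)
$641 + 7 w{\left(0,y \right)} 10 \left(-1542\right) = 641 + 7 \frac{\left(5 + 0\right)^{2}}{4} \cdot 10 \left(-1542\right) = 641 + 7 \frac{5^{2}}{4} \cdot 10 \left(-1542\right) = 641 + 7 \cdot \frac{1}{4} \cdot 25 \cdot 10 \left(-1542\right) = 641 + 7 \cdot \frac{25}{4} \cdot 10 \left(-1542\right) = 641 + \frac{175}{4} \cdot 10 \left(-1542\right) = 641 + \frac{875}{2} \left(-1542\right) = 641 - 674625 = -673984$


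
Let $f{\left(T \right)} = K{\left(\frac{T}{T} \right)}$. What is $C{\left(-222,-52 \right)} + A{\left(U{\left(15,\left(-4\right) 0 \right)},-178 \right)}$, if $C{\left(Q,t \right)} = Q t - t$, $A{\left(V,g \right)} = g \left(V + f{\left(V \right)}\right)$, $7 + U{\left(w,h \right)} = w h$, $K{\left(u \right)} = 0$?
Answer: $12842$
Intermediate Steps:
$f{\left(T \right)} = 0$
$U{\left(w,h \right)} = -7 + h w$ ($U{\left(w,h \right)} = -7 + w h = -7 + h w$)
$A{\left(V,g \right)} = V g$ ($A{\left(V,g \right)} = g \left(V + 0\right) = g V = V g$)
$C{\left(Q,t \right)} = - t + Q t$
$C{\left(-222,-52 \right)} + A{\left(U{\left(15,\left(-4\right) 0 \right)},-178 \right)} = - 52 \left(-1 - 222\right) + \left(-7 + \left(-4\right) 0 \cdot 15\right) \left(-178\right) = \left(-52\right) \left(-223\right) + \left(-7 + 0 \cdot 15\right) \left(-178\right) = 11596 + \left(-7 + 0\right) \left(-178\right) = 11596 - -1246 = 11596 + 1246 = 12842$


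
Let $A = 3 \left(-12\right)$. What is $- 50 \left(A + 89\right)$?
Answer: $-2650$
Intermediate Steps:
$A = -36$
$- 50 \left(A + 89\right) = - 50 \left(-36 + 89\right) = \left(-50\right) 53 = -2650$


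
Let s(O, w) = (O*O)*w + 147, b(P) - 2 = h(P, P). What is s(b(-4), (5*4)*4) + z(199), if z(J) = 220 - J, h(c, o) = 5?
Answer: 4088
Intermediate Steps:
b(P) = 7 (b(P) = 2 + 5 = 7)
s(O, w) = 147 + w*O² (s(O, w) = O²*w + 147 = w*O² + 147 = 147 + w*O²)
s(b(-4), (5*4)*4) + z(199) = (147 + ((5*4)*4)*7²) + (220 - 1*199) = (147 + (20*4)*49) + (220 - 199) = (147 + 80*49) + 21 = (147 + 3920) + 21 = 4067 + 21 = 4088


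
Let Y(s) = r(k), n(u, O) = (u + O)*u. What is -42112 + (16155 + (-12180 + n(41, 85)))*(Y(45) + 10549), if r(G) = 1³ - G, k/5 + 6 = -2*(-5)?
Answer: 96212618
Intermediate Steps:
k = 20 (k = -30 + 5*(-2*(-5)) = -30 + 5*10 = -30 + 50 = 20)
n(u, O) = u*(O + u) (n(u, O) = (O + u)*u = u*(O + u))
r(G) = 1 - G
Y(s) = -19 (Y(s) = 1 - 1*20 = 1 - 20 = -19)
-42112 + (16155 + (-12180 + n(41, 85)))*(Y(45) + 10549) = -42112 + (16155 + (-12180 + 41*(85 + 41)))*(-19 + 10549) = -42112 + (16155 + (-12180 + 41*126))*10530 = -42112 + (16155 + (-12180 + 5166))*10530 = -42112 + (16155 - 7014)*10530 = -42112 + 9141*10530 = -42112 + 96254730 = 96212618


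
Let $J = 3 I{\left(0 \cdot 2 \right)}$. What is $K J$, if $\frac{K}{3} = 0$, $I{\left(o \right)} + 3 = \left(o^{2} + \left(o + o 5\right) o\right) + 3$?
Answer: $0$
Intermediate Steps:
$I{\left(o \right)} = 7 o^{2}$ ($I{\left(o \right)} = -3 + \left(\left(o^{2} + \left(o + o 5\right) o\right) + 3\right) = -3 + \left(\left(o^{2} + \left(o + 5 o\right) o\right) + 3\right) = -3 + \left(\left(o^{2} + 6 o o\right) + 3\right) = -3 + \left(\left(o^{2} + 6 o^{2}\right) + 3\right) = -3 + \left(7 o^{2} + 3\right) = -3 + \left(3 + 7 o^{2}\right) = 7 o^{2}$)
$K = 0$ ($K = 3 \cdot 0 = 0$)
$J = 0$ ($J = 3 \cdot 7 \left(0 \cdot 2\right)^{2} = 3 \cdot 7 \cdot 0^{2} = 3 \cdot 7 \cdot 0 = 3 \cdot 0 = 0$)
$K J = 0 \cdot 0 = 0$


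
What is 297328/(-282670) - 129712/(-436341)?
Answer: -46535352904/61670255235 ≈ -0.75458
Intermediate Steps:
297328/(-282670) - 129712/(-436341) = 297328*(-1/282670) - 129712*(-1/436341) = -148664/141335 + 129712/436341 = -46535352904/61670255235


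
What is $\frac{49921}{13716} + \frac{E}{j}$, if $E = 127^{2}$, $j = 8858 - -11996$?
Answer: $\frac{631138949}{143016732} \approx 4.413$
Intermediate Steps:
$j = 20854$ ($j = 8858 + 11996 = 20854$)
$E = 16129$
$\frac{49921}{13716} + \frac{E}{j} = \frac{49921}{13716} + \frac{16129}{20854} = \frac{631138949}{143016732}$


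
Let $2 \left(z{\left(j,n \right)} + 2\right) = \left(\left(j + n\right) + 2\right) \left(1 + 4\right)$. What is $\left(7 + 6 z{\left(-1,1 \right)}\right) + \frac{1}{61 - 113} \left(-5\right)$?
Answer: $\frac{1305}{52} \approx 25.096$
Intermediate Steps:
$z{\left(j,n \right)} = 3 + \frac{5 j}{2} + \frac{5 n}{2}$ ($z{\left(j,n \right)} = -2 + \frac{\left(\left(j + n\right) + 2\right) \left(1 + 4\right)}{2} = -2 + \frac{\left(2 + j + n\right) 5}{2} = -2 + \frac{10 + 5 j + 5 n}{2} = -2 + \left(5 + \frac{5 j}{2} + \frac{5 n}{2}\right) = 3 + \frac{5 j}{2} + \frac{5 n}{2}$)
$\left(7 + 6 z{\left(-1,1 \right)}\right) + \frac{1}{61 - 113} \left(-5\right) = \left(7 + 6 \left(3 + \frac{5}{2} \left(-1\right) + \frac{5}{2} \cdot 1\right)\right) + \frac{1}{61 - 113} \left(-5\right) = \left(7 + 6 \left(3 - \frac{5}{2} + \frac{5}{2}\right)\right) + \frac{1}{-52} \left(-5\right) = \left(7 + 6 \cdot 3\right) - - \frac{5}{52} = \left(7 + 18\right) + \frac{5}{52} = 25 + \frac{5}{52} = \frac{1305}{52}$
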